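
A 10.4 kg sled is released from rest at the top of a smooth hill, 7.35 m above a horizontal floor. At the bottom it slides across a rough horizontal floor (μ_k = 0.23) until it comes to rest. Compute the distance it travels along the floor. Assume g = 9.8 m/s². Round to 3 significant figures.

Applying the work–energy principle:
At rest all PE has been dissipated by friction: mgh = μ_k m g d
d = h/μ_k = 7.35/0.23 = 31.96 m

d = 32.0 m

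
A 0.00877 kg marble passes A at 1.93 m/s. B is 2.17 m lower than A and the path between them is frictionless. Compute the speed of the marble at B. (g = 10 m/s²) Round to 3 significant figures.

v = 6.86 m/s

Equating total energy at the two states: ½mv₀² + mgh = ½mv²
v² = v₀² + 2gh = (1.93)² + 2(10)(2.17) = 47.125
v = √47.125 = 6.865 m/s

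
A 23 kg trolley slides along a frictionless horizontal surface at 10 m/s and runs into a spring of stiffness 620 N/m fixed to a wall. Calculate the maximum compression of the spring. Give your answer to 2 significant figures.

All KE is stored as spring PE at maximum compression: ½mv² = ½kx²
x = v√(m/k) = 10 × √(23/620) = 1.926 m

x = 1.9 m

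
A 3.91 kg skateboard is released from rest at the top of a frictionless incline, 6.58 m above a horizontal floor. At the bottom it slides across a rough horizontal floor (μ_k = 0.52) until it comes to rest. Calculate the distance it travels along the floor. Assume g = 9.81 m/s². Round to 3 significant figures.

d = 12.7 m

Energy bookkeeping (friction removes W_f = μ_k N d):
At rest all PE has been dissipated by friction: mgh = μ_k m g d
d = h/μ_k = 6.58/0.52 = 12.65 m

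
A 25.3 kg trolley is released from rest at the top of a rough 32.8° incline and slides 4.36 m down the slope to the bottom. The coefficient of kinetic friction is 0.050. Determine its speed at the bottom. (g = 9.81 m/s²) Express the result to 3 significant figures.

Work–energy: mg(L sinθ) − μ_k(mg cosθ)L = ½mv²
mgh = mgL sinθ = (25.3)(9.81)(4.36)sin32.8° = 586.19 J
W_f = μ_k mg cosθ · L = (0.050)(25.3)(9.81)cos32.8°·4.36 = 45.48 J
½mv² = 586.19 − 45.48 = 540.71 J
v = √(2 × 540.71/25.3) = 6.538 m/s

v = 6.54 m/s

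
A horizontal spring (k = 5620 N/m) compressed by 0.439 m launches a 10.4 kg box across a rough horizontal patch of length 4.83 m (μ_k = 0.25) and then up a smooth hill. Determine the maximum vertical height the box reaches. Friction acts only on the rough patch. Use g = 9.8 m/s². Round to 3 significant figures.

Spring energy: E₀ = ½kx² = ½(5620)(0.439)² = 541.55 J
Friction: W_f = μ_k mg d = (0.25)(10.4)(9.8)(4.83) = 123.1 J
Energy at base of ramp: E = 541.55 − 123.1 = 418.48 J
At max height all remaining energy is PE: mgh = E ⇒ h = E/(mg) = 418.48/(10.4 × 9.8) = 4.106 m

h = 4.11 m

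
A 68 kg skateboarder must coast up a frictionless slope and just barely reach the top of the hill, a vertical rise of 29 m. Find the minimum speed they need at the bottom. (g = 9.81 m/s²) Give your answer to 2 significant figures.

v = 24 m/s

At the top they are momentarily at rest, so all KE converts to PE: ½mv² = mgh
v = √(2gh) = √(2 × 9.81 × 29) = 23.85 m/s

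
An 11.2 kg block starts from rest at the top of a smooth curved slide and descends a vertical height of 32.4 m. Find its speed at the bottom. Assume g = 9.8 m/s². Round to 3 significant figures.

Mechanical energy is conserved (no friction): mgh = ½mv²
v = √(2gh) = √(2 × 9.8 × 32.4) = √635.04 = 25.20 m/s

v = 25.2 m/s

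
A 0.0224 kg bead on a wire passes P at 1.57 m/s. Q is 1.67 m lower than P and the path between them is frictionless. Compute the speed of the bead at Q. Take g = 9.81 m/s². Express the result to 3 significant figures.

v = 5.94 m/s

Energy conservation between the two points: ½mv₀² + mgh = ½mv²
The mass cancels from both sides.
v² = v₀² + 2gh = (1.57)² + 2(9.81)(1.67) = 35.230
v = √35.230 = 5.936 m/s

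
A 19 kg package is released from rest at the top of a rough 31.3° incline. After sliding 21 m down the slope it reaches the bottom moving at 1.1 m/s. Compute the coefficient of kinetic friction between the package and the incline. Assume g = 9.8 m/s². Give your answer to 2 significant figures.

μ_k = 0.60

Energy balance down the incline: mg L sinθ − ½mv² = μ_k (mg cosθ) L
mgL sinθ = 2031.4 J; ½mv² = 11.495 J
W_f = 2031.4 − 11.495 = 2020 J
μ_k = W_f/(mg cosθ · L) = 2020/(159.1 × 21) = 0.6046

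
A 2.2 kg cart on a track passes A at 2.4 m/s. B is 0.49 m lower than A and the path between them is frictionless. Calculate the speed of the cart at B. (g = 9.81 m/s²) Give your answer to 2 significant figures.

v = 3.9 m/s

Mechanical energy is conserved (no friction): ½mv₀² + mgh = ½mv²
v² = v₀² + 2gh = (2.4)² + 2(9.81)(0.49) = 15.374
v = √15.374 = 3.921 m/s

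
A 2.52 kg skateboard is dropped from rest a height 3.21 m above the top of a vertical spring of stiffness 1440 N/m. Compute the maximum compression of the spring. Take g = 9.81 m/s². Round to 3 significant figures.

x = 0.350 m

Let x be the compression. The total drop is H + x, and the skateboard is instantaneously at rest at max compression, so energy conservation gives:
mg(H + x) = ½kx²
½(1440)x² − (2.52)(9.81)x − (2.52)(9.81)(3.21) = 0
720.0x² − 24.72x − 79.36 = 0
x = [24.72 + √(611.1 + 228543)]/(2 × 720.0) = 0.3496 m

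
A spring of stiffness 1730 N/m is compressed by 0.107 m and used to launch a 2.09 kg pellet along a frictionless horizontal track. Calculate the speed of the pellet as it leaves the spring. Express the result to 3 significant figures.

v = 3.08 m/s

Spring PE converts entirely to kinetic energy: ½kx² = ½mv²
v = x√(k/m) = 0.107 × √(1730/2.09) = 3.078 m/s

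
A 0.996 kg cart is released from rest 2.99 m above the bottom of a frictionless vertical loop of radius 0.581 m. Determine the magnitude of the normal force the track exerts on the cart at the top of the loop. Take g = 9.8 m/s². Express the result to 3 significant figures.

N = 51.7 N

Energy from release to top (height 2r): mgh = ½mv_top² + mg(2r)
v_top² = 2g(h − 2r) = 2(9.8)(2.99 − 1.162) = 35.829 m²/s²
At the top, both N and weight point toward the centre: N + mg = mv_top²/r
N = m(v_top²/r − g) = 0.996(35.829/0.581 − 9.8) = 51.66 N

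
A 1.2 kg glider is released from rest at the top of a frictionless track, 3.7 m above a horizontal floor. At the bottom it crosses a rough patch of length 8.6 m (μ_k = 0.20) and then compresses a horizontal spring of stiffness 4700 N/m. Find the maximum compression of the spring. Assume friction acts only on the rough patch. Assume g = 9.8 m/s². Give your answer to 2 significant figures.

Initial energy: E₁ = mgh = (1.2)(9.8)(3.7) = 43.512 J
Friction removes W_f = μ_k mg d = (0.20)(1.2)(9.8)(8.6) = 20.23 J
Energy reaching the spring: E = 43.512 − 20.23 = 23.285 J
At max compression ½kx² = E ⇒ x = √(2E/k) = √(2 × 23.285/4700) = 0.09954 m

x = 0.10 m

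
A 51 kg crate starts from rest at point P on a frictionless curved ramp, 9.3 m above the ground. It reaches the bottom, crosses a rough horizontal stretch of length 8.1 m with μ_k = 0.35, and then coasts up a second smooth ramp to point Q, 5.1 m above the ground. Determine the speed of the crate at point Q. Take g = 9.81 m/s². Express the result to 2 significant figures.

Energy at P: mgh₁ = (51)(9.81)(9.3) = 4652.9 J
Friction loss: W_f = μ_k mg d = 1418 J
At Q: ½mv² + mgh₂ = mgh₁ − W_f
½mv² = 4652.9 − 1418 − 2551.6 = 682.92 J
v = √(2 × 682.92/51) = 5.175 m/s

v = 5.2 m/s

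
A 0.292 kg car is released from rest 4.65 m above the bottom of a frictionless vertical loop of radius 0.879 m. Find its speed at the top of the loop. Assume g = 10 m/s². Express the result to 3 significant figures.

v = 7.61 m/s

Energy conservation: mgh = ½mv_top² + mg(2r)
v_top² = 2g(h − 2r) = 2(10)(4.65 − 1.758) = 57.84
v_top = 7.605 m/s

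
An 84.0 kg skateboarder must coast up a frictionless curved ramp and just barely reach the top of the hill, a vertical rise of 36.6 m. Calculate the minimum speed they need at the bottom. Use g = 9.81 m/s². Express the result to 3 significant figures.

v = 26.8 m/s

At the top they are momentarily at rest, so all KE converts to PE: ½mv² = mgh
v = √(2gh) = √(2 × 9.81 × 36.6) = 26.80 m/s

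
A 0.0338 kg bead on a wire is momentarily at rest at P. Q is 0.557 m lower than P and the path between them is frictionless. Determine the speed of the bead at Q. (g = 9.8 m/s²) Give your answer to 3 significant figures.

v = 3.30 m/s

By conservation of mechanical energy, mgh = ½mv²
v = √(2gh) = √(2 × 9.8 × 0.557) = √10.917 = 3.304 m/s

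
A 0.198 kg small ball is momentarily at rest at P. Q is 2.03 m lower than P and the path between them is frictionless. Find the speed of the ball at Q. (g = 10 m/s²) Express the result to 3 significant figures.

v = 6.37 m/s

Energy conservation between the two points: mgh = ½mv²
v = √(2gh) = √(2 × 10 × 2.03) = √40.600 = 6.372 m/s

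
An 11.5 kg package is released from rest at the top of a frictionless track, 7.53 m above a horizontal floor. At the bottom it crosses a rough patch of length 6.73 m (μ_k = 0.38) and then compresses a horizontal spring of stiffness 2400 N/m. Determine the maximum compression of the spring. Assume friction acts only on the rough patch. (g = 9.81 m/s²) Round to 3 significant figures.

x = 0.684 m

Initial energy: E₁ = mgh = (11.5)(9.81)(7.53) = 849.50 J
Friction removes W_f = μ_k mg d = (0.38)(11.5)(9.81)(6.73) = 288.5 J
Energy reaching the spring: E = 849.50 − 288.5 = 560.98 J
At max compression ½kx² = E ⇒ x = √(2E/k) = √(2 × 560.98/2400) = 0.6837 m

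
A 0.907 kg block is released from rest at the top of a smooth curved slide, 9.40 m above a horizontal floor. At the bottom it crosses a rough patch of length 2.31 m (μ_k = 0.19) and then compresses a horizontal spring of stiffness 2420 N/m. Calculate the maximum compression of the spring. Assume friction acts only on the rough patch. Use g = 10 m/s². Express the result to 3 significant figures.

x = 0.259 m

Initial energy: E₁ = mgh = (0.907)(10)(9.40) = 85.258 J
Friction removes W_f = μ_k mg d = (0.19)(0.907)(10)(2.31) = 3.981 J
Energy reaching the spring: E = 85.258 − 3.981 = 81.277 J
At max compression ½kx² = E ⇒ x = √(2E/k) = √(2 × 81.277/2420) = 0.2592 m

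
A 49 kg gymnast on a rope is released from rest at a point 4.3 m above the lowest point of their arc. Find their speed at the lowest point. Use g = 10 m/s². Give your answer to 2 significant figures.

Mechanical energy is conserved (no friction): mgh = ½mv²
v = √(2gh) = √(2 × 10 × 4.3) = √86.000 = 9.274 m/s

v = 9.3 m/s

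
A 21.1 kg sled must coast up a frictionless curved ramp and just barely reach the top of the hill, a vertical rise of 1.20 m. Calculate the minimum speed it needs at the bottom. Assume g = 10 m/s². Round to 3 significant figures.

v = 4.90 m/s

At the top it is momentarily at rest, so all KE converts to PE: ½mv² = mgh
v = √(2gh) = √(2 × 10 × 1.20) = 4.899 m/s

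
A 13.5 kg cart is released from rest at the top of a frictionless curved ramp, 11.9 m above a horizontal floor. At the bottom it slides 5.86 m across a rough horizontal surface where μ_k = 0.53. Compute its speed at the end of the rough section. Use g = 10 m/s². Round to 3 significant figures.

Energy at the top = energy at the end + work done against friction:
mgh = ½mv² + μ_k m g d
W_f = μ_k mg d = (0.53)(13.5)(10)(5.86) = 419.3 J
½mv² = mgh − W_f = 1606.5 − 419.3 = 1187.2 J
v = √(2 × 1187.2/13.5) = 13.26 m/s

v = 13.3 m/s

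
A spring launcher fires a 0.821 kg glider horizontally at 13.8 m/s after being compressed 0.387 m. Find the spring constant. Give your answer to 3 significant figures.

½kx² = ½mv²
k = mv²/x² = (0.821)(13.8)²/(0.387)² = 1044 N/m

k = 1040 N/m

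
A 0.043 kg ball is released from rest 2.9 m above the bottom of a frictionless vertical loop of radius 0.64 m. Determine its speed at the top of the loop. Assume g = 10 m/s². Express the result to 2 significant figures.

Energy conservation: mgh = ½mv_top² + mg(2r)
v_top² = 2g(h − 2r) = 2(10)(2.9 − 1.280) = 32.40
v_top = 5.692 m/s

v = 5.7 m/s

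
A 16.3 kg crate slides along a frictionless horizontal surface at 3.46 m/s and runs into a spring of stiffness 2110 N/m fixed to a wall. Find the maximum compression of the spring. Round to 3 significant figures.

All KE is stored as spring PE at maximum compression: ½mv² = ½kx²
x = v√(m/k) = 3.46 × √(16.3/2110) = 0.3041 m

x = 0.304 m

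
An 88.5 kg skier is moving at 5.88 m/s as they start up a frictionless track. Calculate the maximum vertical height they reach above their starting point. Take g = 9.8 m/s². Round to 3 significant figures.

By energy conservation, ½mv² = mgh
h = v²/(2g) = 5.88²/(2 × 9.8) = 1.764 m

h = 1.76 m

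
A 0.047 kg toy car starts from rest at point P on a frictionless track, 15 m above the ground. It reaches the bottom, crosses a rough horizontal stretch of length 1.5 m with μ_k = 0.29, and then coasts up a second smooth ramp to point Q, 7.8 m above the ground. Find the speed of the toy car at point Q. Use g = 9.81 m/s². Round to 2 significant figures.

v = 12 m/s

Energy at P: mgh₁ = (0.047)(9.81)(15) = 6.9161 J
Friction loss: W_f = μ_k mg d = 0.2006 J
At Q: ½mv² + mgh₂ = mgh₁ − W_f
½mv² = 6.9161 − 0.2006 − 3.5963 = 3.1191 J
v = √(2 × 3.1191/0.047) = 11.52 m/s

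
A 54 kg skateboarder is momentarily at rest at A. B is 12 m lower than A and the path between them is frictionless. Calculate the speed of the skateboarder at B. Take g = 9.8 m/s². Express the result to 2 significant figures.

v = 15 m/s

Mechanical energy is conserved (no friction): mgh = ½mv²
v = √(2gh) = √(2 × 9.8 × 12) = √235.20 = 15.34 m/s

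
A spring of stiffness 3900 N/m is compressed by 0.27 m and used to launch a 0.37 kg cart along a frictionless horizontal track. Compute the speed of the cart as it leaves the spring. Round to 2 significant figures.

v = 28 m/s

Spring PE converts entirely to kinetic energy: ½kx² = ½mv²
v = x√(k/m) = 0.27 × √(3900/0.37) = 27.72 m/s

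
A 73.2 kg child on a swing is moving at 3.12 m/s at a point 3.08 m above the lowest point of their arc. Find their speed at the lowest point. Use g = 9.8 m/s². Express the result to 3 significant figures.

v = 8.37 m/s

Mechanical energy is conserved (no friction): ½mv₀² + mgh = ½mv²
The mass cancels from both sides.
v² = v₀² + 2gh = (3.12)² + 2(9.8)(3.08) = 70.102
v = √70.102 = 8.373 m/s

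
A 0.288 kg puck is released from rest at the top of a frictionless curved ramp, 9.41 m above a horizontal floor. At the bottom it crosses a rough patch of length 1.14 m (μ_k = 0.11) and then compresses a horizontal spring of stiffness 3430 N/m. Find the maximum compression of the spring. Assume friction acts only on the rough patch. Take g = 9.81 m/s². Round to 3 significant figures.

Initial energy: E₁ = mgh = (0.288)(9.81)(9.41) = 26.586 J
Friction removes W_f = μ_k mg d = (0.11)(0.288)(9.81)(1.14) = 0.3543 J
Energy reaching the spring: E = 26.586 − 0.3543 = 26.232 J
At max compression ½kx² = E ⇒ x = √(2E/k) = √(2 × 26.232/3430) = 0.1237 m

x = 0.124 m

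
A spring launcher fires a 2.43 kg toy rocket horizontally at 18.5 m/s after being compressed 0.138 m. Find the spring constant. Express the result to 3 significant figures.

Energy stored in the spring equals the launch KE: ½kx² = ½mv²
k = mv²/x² = (2.43)(18.5)²/(0.138)² = 43671 N/m

k = 43700 N/m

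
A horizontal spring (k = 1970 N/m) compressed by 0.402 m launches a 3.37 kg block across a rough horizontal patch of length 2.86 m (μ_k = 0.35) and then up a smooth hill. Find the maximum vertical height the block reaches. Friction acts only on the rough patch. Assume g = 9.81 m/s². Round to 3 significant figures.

h = 3.81 m

Spring energy: E₀ = ½kx² = ½(1970)(0.402)² = 159.18 J
Friction: W_f = μ_k mg d = (0.35)(3.37)(9.81)(2.86) = 33.09 J
Energy at base of ramp: E = 159.18 − 33.09 = 126.09 J
At max height all remaining energy is PE: mgh = E ⇒ h = E/(mg) = 126.09/(3.37 × 9.81) = 3.814 m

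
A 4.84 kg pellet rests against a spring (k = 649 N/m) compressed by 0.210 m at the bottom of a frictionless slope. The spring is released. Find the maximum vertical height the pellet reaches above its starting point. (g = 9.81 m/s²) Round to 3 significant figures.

h = 0.301 m

All spring PE becomes gravitational PE at the highest point: ½kx² = mgh
h = kx²/(2mg) = (649)(0.210)²/(2 × 4.84 × 9.81) = 0.3014 m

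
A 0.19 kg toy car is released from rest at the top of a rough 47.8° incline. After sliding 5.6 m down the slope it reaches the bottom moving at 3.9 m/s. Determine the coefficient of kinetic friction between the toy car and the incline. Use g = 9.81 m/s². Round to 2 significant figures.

μ_k = 0.90

mgh = ½mv² + μ_k (mg cosθ) L, with h = L sinθ
mgL sinθ = 7.7324 J; ½mv² = 1.4449 J
W_f = 7.7324 − 1.4449 = 6.287 J
μ_k = W_f/(mg cosθ · L) = 6.287/(1.252 × 5.6) = 0.8968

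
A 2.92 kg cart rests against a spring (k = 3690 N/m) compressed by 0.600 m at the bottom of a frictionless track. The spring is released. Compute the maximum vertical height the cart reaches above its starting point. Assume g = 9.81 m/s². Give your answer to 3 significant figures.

h = 23.2 m

All spring PE becomes gravitational PE at the highest point: ½kx² = mgh
h = kx²/(2mg) = (3690)(0.600)²/(2 × 2.92 × 9.81) = 23.19 m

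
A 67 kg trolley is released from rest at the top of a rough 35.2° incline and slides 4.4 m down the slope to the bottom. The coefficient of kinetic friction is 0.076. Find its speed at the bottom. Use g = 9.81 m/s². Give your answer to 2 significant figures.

v = 6.7 m/s

Taking the bottom as reference, mgh = ½mv² + μ_k N L with h = L sinθ, N = mg cosθ:
mgh = mgL sinθ = (67)(9.81)(4.4)sin35.2° = 1667.0 J
W_f = μ_k mg cosθ · L = (0.076)(67)(9.81)cos35.2°·4.4 = 179.6 J
½mv² = 1667.0 − 179.6 = 1487.4 J
v = √(2 × 1487.4/67) = 6.663 m/s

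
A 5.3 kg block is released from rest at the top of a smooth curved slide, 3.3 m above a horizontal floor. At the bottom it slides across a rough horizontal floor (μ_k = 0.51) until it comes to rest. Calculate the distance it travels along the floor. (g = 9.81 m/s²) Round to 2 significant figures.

Energy bookkeeping (friction removes W_f = μ_k N d):
At rest all PE has been dissipated by friction: mgh = μ_k m g d
d = h/μ_k = 3.3/0.51 = 6.471 m

d = 6.5 m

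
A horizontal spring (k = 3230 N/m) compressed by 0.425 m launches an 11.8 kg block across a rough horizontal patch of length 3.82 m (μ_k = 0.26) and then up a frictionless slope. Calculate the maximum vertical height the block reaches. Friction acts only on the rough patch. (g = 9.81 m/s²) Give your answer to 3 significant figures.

Spring energy: E₀ = ½kx² = ½(3230)(0.425)² = 291.71 J
Friction: W_f = μ_k mg d = (0.26)(11.8)(9.81)(3.82) = 115.0 J
Energy at base of ramp: E = 291.71 − 115.0 = 176.74 J
At max height all remaining energy is PE: mgh = E ⇒ h = E/(mg) = 176.74/(11.8 × 9.81) = 1.527 m

h = 1.53 m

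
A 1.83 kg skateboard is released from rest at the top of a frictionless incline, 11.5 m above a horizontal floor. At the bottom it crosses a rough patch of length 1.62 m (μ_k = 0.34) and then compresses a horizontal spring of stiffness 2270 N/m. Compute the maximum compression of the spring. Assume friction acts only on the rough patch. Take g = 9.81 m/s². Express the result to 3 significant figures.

Initial energy: E₁ = mgh = (1.83)(9.81)(11.5) = 206.45 J
Friction removes W_f = μ_k mg d = (0.34)(1.83)(9.81)(1.62) = 9.888 J
Energy reaching the spring: E = 206.45 − 9.888 = 196.56 J
At max compression ½kx² = E ⇒ x = √(2E/k) = √(2 × 196.56/2270) = 0.4162 m

x = 0.416 m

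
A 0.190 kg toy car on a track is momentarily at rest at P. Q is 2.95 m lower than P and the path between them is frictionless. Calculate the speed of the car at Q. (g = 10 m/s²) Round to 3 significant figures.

By conservation of mechanical energy, mgh = ½mv²
The mass cancels from both sides.
v = √(2gh) = √(2 × 10 × 2.95) = √59.000 = 7.681 m/s

v = 7.68 m/s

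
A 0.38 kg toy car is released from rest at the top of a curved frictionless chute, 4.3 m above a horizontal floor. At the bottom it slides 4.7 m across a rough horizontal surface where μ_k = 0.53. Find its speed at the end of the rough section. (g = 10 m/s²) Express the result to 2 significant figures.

v = 6.0 m/s

Energy at the top = energy at the end + work done against friction:
mgh = ½mv² + μ_k m g d
W_f = μ_k mg d = (0.53)(0.38)(10)(4.7) = 9.466 J
½mv² = mgh − W_f = 16.340 − 9.466 = 6.8742 J
v = √(2 × 6.8742/0.38) = 6.015 m/s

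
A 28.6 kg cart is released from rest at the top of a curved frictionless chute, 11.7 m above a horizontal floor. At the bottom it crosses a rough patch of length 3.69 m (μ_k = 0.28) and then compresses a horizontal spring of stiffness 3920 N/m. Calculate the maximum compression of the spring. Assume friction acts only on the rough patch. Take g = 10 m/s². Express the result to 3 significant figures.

Initial energy: E₁ = mgh = (28.6)(10)(11.7) = 3346.2 J
Friction removes W_f = μ_k mg d = (0.28)(28.6)(10)(3.69) = 295.5 J
Energy reaching the spring: E = 3346.2 − 295.5 = 3050.7 J
At max compression ½kx² = E ⇒ x = √(2E/k) = √(2 × 3050.7/3920) = 1.248 m

x = 1.25 m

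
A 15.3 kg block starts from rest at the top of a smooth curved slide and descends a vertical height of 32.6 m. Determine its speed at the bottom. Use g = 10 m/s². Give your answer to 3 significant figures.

Mechanical energy is conserved (no friction): mgh = ½mv²
v = √(2gh) = √(2 × 10 × 32.6) = √652.00 = 25.53 m/s

v = 25.5 m/s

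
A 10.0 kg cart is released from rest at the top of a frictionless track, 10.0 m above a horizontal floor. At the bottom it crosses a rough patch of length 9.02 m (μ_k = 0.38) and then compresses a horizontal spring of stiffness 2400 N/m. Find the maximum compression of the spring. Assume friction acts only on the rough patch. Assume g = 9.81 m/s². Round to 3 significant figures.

Initial energy: E₁ = mgh = (10.0)(9.81)(10.0) = 981.00 J
Friction removes W_f = μ_k mg d = (0.38)(10.0)(9.81)(9.02) = 336.2 J
Energy reaching the spring: E = 981.00 − 336.2 = 644.75 J
At max compression ½kx² = E ⇒ x = √(2E/k) = √(2 × 644.75/2400) = 0.7330 m

x = 0.733 m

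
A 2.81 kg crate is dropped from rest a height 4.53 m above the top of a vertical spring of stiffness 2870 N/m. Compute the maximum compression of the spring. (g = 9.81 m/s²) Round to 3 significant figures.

x = 0.305 m

Let x be the compression. The total drop is H + x, and the crate is instantaneously at rest at max compression, so energy conservation gives:
mg(H + x) = ½kx²
½(2870)x² − (2.81)(9.81)x − (2.81)(9.81)(4.53) = 0
1435x² − 27.57x − 124.9 = 0
x = [27.57 + √(759.9 + 716779)]/(2 × 1435) = 0.3048 m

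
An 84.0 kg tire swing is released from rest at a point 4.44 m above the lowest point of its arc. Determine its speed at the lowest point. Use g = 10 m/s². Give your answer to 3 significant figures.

v = 9.42 m/s

Mechanical energy is conserved (no friction): mgh = ½mv²
The mass cancels from both sides.
v = √(2gh) = √(2 × 10 × 4.44) = √88.800 = 9.423 m/s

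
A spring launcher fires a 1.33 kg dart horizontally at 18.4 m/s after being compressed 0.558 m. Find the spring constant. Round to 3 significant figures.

k = 1450 N/m

Energy stored in the spring equals the launch KE: ½kx² = ½mv²
k = mv²/x² = (1.33)(18.4)²/(0.558)² = 1446 N/m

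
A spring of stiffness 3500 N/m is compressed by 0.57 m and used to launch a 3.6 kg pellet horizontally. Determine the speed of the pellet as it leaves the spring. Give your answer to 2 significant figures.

The pellet leaves the spring when the spring is at natural length, so ½kx² = ½mv²
v = x√(k/m) = 0.57 × √(3500/3.6) = 17.77 m/s

v = 18 m/s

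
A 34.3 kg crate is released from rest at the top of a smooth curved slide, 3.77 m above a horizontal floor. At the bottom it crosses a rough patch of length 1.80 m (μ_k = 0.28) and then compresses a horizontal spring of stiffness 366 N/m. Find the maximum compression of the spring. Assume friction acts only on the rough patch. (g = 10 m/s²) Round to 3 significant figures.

x = 2.47 m

Initial energy: E₁ = mgh = (34.3)(10)(3.77) = 1293.1 J
Friction removes W_f = μ_k mg d = (0.28)(34.3)(10)(1.80) = 172.9 J
Energy reaching the spring: E = 1293.1 − 172.9 = 1120.2 J
At max compression ½kx² = E ⇒ x = √(2E/k) = √(2 × 1120.2/366) = 2.474 m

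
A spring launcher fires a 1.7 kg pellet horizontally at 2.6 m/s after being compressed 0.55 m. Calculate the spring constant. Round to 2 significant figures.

k = 38 N/m

½kx² = ½mv²
k = mv²/x² = (1.7)(2.6)²/(0.55)² = 37.99 N/m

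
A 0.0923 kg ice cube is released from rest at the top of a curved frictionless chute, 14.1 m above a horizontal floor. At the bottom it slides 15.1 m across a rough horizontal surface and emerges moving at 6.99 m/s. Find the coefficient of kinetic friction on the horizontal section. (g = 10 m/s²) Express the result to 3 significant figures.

Energy at the top = energy at the end + work done against friction:
mgh = ½mv² + μ_k m g d
mgh = 13.014 J; ½mv² = 2.2549 J
W_f = 13.014 − 2.2549 = 10.76 J
μ_k = W_f/(mg·d) = 10.76/(0.9230 × 15.1) = 0.7720

μ_k = 0.772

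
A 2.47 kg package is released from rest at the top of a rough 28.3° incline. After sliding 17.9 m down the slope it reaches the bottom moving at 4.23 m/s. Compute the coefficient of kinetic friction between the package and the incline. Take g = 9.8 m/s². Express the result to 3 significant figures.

μ_k = 0.481

The energy dissipated by friction is the PE lost minus the KE gained:
mgL sinθ = 205.42 J; ½mv² = 22.098 J
W_f = 205.42 − 22.098 = 183.3 J
μ_k = W_f/(mg cosθ · L) = 183.3/(21.31 × 17.9) = 0.4805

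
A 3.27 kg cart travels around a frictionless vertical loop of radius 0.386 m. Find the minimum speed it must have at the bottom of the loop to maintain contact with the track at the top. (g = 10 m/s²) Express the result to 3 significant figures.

At the top: mg = mv_top²/r ⇒ v_top² = gr = 3.860 m²/s²
Energy from bottom to top (height 2r): ½mv_bot² = ½mv_top² + mg(2r)
v_bot² = gr + 4gr = 5gr = 19.30
v_bot = √(5gr) = 4.393 m/s

v = 4.39 m/s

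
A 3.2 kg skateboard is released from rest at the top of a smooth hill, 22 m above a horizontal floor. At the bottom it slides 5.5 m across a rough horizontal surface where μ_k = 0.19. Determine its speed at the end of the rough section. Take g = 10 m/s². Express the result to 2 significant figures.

v = 20 m/s

Applying the work–energy principle:
mgh = ½mv² + μ_k m g d
W_f = μ_k mg d = (0.19)(3.2)(10)(5.5) = 33.44 J
½mv² = mgh − W_f = 704.00 − 33.44 = 670.56 J
v = √(2 × 670.56/3.2) = 20.47 m/s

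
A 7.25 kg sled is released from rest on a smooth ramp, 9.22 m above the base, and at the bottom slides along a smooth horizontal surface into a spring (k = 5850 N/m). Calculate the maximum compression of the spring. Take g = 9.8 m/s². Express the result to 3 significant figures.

x = 0.473 m

At max compression the sled is momentarily at rest: mgh = ½kx²
x = √(2mgh/k) = √(2 × 7.25 × 9.8 × 9.22 / 5850) = 0.4732 m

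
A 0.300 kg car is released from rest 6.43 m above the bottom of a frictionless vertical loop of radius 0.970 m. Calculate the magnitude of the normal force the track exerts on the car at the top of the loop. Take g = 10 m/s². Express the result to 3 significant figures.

N = 24.8 N

Energy from release to top (height 2r): mgh = ½mv_top² + mg(2r)
v_top² = 2g(h − 2r) = 2(10)(6.43 − 1.940) = 89.800 m²/s²
At the top, both N and weight point toward the centre: N + mg = mv_top²/r
N = m(v_top²/r − g) = 0.300(89.800/0.970 − 10) = 24.77 N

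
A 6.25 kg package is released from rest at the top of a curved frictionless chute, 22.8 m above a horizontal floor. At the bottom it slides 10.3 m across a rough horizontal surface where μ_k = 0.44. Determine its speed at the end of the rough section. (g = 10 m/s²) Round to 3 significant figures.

v = 19.1 m/s

Applying the work–energy principle:
mgh = ½mv² + μ_k m g d
W_f = μ_k mg d = (0.44)(6.25)(10)(10.3) = 283.2 J
½mv² = mgh − W_f = 1425.0 − 283.2 = 1141.8 J
v = √(2 × 1141.8/6.25) = 19.11 m/s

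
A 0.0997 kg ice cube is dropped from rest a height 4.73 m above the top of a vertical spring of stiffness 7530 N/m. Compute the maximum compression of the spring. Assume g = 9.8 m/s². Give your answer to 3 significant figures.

x = 0.0352 m

Take the reference level at the top of the uncompressed spring. At max compression the cube has fallen H + x and is momentarily at rest:
mg(H + x) = ½kx²
½(7530)x² − (0.0997)(9.8)x − (0.0997)(9.8)(4.73) = 0
3765x² − 0.9771x − 4.621 = 0
x = [0.9771 + √(0.9546 + 69600)]/(2 × 3765) = 0.03517 m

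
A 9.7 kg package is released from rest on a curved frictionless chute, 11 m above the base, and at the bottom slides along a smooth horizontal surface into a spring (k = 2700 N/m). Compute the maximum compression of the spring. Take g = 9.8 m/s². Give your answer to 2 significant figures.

x = 0.88 m

Energy conservation (no friction) from release to max compression: mgh = ½kx²
x = √(2mgh/k) = √(2 × 9.7 × 9.8 × 11 / 2700) = 0.8801 m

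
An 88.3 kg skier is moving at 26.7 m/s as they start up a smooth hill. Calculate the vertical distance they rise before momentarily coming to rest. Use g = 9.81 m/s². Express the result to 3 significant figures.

By energy conservation, ½mv² = mgh
h = v²/(2g) = 26.7²/(2 × 9.81) = 36.33 m

h = 36.3 m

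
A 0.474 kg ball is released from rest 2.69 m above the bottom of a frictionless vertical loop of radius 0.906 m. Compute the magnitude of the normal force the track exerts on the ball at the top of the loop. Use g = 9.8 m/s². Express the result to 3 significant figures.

Energy from release to top (height 2r): mgh = ½mv_top² + mg(2r)
v_top² = 2g(h − 2r) = 2(9.8)(2.69 − 1.812) = 17.209 m²/s²
At the top, both N and weight point toward the centre: N + mg = mv_top²/r
N = m(v_top²/r − g) = 0.474(17.209/0.906 − 9.8) = 4.358 N

N = 4.36 N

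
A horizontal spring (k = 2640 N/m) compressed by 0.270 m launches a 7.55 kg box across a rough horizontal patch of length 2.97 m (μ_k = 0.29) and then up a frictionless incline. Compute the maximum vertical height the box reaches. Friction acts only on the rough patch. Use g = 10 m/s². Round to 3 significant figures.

Spring energy: E₀ = ½kx² = ½(2640)(0.270)² = 96.228 J
Friction: W_f = μ_k mg d = (0.29)(7.55)(10)(2.97) = 65.03 J
Energy at base of ramp: E = 96.228 − 65.03 = 31.200 J
At max height all remaining energy is PE: mgh = E ⇒ h = E/(mg) = 31.200/(7.55 × 10) = 0.4132 m

h = 0.413 m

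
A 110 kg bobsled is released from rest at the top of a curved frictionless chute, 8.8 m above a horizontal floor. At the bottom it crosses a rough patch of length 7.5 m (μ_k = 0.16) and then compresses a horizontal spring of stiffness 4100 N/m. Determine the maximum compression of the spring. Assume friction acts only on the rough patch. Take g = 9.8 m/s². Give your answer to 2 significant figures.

x = 2.0 m

Initial energy: E₁ = mgh = (110)(9.8)(8.8) = 9486.4 J
Friction removes W_f = μ_k mg d = (0.16)(110)(9.8)(7.5) = 1294 J
Energy reaching the spring: E = 9486.4 − 1294 = 8192.8 J
At max compression ½kx² = E ⇒ x = √(2E/k) = √(2 × 8192.8/4100) = 1.999 m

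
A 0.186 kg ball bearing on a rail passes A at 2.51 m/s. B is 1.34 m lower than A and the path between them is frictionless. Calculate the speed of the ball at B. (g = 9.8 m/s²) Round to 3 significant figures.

By conservation of mechanical energy, ½mv₀² + mgh = ½mv²
v² = v₀² + 2gh = (2.51)² + 2(9.8)(1.34) = 32.564
v = √32.564 = 5.706 m/s

v = 5.71 m/s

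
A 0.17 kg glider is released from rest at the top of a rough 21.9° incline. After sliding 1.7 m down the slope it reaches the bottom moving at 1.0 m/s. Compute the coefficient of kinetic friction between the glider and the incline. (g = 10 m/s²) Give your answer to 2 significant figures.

The energy dissipated by friction is the PE lost minus the KE gained:
mgL sinθ = 1.0779 J; ½mv² = 0.085000 J
W_f = 1.0779 − 0.085000 = 0.9929 J
μ_k = W_f/(mg cosθ · L) = 0.9929/(1.577 × 1.7) = 0.3703

μ_k = 0.37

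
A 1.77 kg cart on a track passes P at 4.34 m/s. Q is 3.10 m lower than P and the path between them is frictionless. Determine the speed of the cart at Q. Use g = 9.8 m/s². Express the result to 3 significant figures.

v = 8.92 m/s

By conservation of mechanical energy, ½mv₀² + mgh = ½mv²
v² = v₀² + 2gh = (4.34)² + 2(9.8)(3.10) = 79.596
v = √79.596 = 8.922 m/s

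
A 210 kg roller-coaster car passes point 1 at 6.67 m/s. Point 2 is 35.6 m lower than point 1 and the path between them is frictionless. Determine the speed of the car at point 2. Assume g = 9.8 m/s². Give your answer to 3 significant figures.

Mechanical energy is conserved (no friction): ½mv₀² + mgh = ½mv²
The mass cancels from both sides.
v² = v₀² + 2gh = (6.67)² + 2(9.8)(35.6) = 742.25
v = √742.25 = 27.24 m/s

v = 27.2 m/s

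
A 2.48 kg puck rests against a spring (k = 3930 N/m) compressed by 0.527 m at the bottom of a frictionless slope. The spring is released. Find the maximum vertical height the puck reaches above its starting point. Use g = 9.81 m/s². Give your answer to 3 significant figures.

h = 22.4 m

All spring PE becomes gravitational PE at the highest point: ½kx² = mgh
h = kx²/(2mg) = (3930)(0.527)²/(2 × 2.48 × 9.81) = 22.43 m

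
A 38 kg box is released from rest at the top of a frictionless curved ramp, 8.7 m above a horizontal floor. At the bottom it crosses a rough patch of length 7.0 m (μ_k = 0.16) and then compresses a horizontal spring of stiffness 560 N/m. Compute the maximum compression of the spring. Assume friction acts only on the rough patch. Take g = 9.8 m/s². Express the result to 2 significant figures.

x = 3.2 m

Initial energy: E₁ = mgh = (38)(9.8)(8.7) = 3239.9 J
Friction removes W_f = μ_k mg d = (0.16)(38)(9.8)(7.0) = 417.1 J
Energy reaching the spring: E = 3239.9 − 417.1 = 2822.8 J
At max compression ½kx² = E ⇒ x = √(2E/k) = √(2 × 2822.8/560) = 3.175 m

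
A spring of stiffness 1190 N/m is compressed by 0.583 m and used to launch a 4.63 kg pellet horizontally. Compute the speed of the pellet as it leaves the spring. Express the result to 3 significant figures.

v = 9.35 m/s

The pellet leaves the spring when the spring is at natural length, so ½kx² = ½mv²
v = x√(k/m) = 0.583 × √(1190/4.63) = 9.347 m/s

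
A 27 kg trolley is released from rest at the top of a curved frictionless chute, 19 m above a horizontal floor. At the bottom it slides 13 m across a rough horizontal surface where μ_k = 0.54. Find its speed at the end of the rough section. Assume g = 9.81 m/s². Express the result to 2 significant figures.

v = 15 m/s

Applying the work–energy principle:
mgh = ½mv² + μ_k m g d
W_f = μ_k mg d = (0.54)(27)(9.81)(13) = 1859 J
½mv² = mgh − W_f = 5032.5 − 1859 = 3173.1 J
v = √(2 × 3173.1/27) = 15.33 m/s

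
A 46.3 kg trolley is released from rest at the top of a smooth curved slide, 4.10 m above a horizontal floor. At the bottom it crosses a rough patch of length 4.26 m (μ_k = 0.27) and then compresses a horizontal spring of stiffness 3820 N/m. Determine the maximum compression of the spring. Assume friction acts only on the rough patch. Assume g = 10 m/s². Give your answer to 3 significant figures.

Initial energy: E₁ = mgh = (46.3)(10)(4.10) = 1898.3 J
Friction removes W_f = μ_k mg d = (0.27)(46.3)(10)(4.26) = 532.5 J
Energy reaching the spring: E = 1898.3 − 532.5 = 1365.8 J
At max compression ½kx² = E ⇒ x = √(2E/k) = √(2 × 1365.8/3820) = 0.8456 m

x = 0.846 m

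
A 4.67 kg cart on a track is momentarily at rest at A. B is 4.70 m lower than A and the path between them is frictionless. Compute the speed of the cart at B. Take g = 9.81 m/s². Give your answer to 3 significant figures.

v = 9.60 m/s

By conservation of mechanical energy, mgh = ½mv²
v = √(2gh) = √(2 × 9.81 × 4.70) = √92.214 = 9.603 m/s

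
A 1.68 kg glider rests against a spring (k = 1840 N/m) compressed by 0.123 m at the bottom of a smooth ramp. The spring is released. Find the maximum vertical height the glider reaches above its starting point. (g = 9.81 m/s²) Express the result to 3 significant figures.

h = 0.845 m

Energy conservation from release to the highest point: ½kx² = mgh
h = kx²/(2mg) = (1840)(0.123)²/(2 × 1.68 × 9.81) = 0.8445 m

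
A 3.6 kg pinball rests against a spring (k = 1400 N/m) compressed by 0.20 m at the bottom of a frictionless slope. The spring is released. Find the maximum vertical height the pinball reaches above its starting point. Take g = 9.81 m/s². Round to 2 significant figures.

Energy conservation from release to the highest point: ½kx² = mgh
h = kx²/(2mg) = (1400)(0.20)²/(2 × 3.6 × 9.81) = 0.7928 m

h = 0.79 m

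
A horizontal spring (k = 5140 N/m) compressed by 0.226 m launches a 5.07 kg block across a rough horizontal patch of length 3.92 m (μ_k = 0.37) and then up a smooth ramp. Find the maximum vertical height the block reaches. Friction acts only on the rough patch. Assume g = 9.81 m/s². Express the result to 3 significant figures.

h = 1.19 m

Spring energy: E₀ = ½kx² = ½(5140)(0.226)² = 131.27 J
Friction: W_f = μ_k mg d = (0.37)(5.07)(9.81)(3.92) = 72.14 J
Energy at base of ramp: E = 131.27 − 72.14 = 59.127 J
At max height all remaining energy is PE: mgh = E ⇒ h = E/(mg) = 59.127/(5.07 × 9.81) = 1.189 m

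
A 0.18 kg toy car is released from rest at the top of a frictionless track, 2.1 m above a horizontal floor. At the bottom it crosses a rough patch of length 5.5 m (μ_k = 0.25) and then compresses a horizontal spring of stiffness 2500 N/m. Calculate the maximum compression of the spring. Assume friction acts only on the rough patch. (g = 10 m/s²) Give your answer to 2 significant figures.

Initial energy: E₁ = mgh = (0.18)(10)(2.1) = 3.7800 J
Friction removes W_f = μ_k mg d = (0.25)(0.18)(10)(5.5) = 2.475 J
Energy reaching the spring: E = 3.7800 − 2.475 = 1.3050 J
At max compression ½kx² = E ⇒ x = √(2E/k) = √(2 × 1.3050/2500) = 0.03231 m

x = 0.032 m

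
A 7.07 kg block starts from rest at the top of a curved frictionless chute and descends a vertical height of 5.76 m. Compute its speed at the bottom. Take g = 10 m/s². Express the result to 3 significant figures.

v = 10.7 m/s

By conservation of mechanical energy, mgh = ½mv²
The mass cancels from both sides.
v = √(2gh) = √(2 × 10 × 5.76) = √115.20 = 10.73 m/s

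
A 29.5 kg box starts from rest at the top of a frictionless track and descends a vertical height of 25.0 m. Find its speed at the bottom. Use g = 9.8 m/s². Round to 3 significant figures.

Energy conservation between the two points: mgh = ½mv²
v = √(2gh) = √(2 × 9.8 × 25.0) = √490.00 = 22.14 m/s

v = 22.1 m/s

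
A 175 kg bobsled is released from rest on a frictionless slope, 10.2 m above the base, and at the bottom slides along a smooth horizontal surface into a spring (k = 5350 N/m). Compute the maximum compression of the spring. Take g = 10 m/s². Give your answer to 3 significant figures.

x = 2.58 m

Energy conservation (no friction) from release to max compression: mgh = ½kx²
x = √(2mgh/k) = √(2 × 175 × 10 × 10.2 / 5350) = 2.583 m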